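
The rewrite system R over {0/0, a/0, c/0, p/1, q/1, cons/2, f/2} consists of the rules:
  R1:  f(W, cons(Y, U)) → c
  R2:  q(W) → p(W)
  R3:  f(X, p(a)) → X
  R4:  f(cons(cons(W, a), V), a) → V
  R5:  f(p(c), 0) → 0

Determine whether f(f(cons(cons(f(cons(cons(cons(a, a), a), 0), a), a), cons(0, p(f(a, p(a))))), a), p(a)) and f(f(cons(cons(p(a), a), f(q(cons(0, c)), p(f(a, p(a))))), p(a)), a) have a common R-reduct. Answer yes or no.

no — NF(t₁) = cons(0, p(a)), NF(t₂) = p(cons(0, c))

Reduce t₁ = f(f(cons(cons(f(cons(cons(cons(a, a), a), 0), a), a), cons(0, p(f(a, p(a))))), a), p(a)):
1. f(f(cons(cons(f(cons(cons(cons(a, a), a), 0), a), a), cons(0, p(f(a, p(a))))), a), p(a))  →  f(cons(cons(f(cons(cons(cons(a, a), a), 0), a), a), cons(0, p(f(a, p(a))))), a)   [R3 at ε]
2. f(cons(cons(f(cons(cons(cons(a, a), a), 0), a), a), cons(0, p(f(a, p(a))))), a)  →  cons(0, p(f(a, p(a))))   [R4 at ε]
3. cons(0, p(f(a, p(a))))  →  cons(0, p(a))   [R3 at 2.1]

Reduce t₂ = f(f(cons(cons(p(a), a), f(q(cons(0, c)), p(f(a, p(a))))), p(a)), a):
1. f(f(cons(cons(p(a), a), f(q(cons(0, c)), p(f(a, p(a))))), p(a)), a)  →  f(cons(cons(p(a), a), f(q(cons(0, c)), p(f(a, p(a))))), a)   [R3 at 1]
2. f(cons(cons(p(a), a), f(q(cons(0, c)), p(f(a, p(a))))), a)  →  f(q(cons(0, c)), p(f(a, p(a))))   [R4 at ε]
3. f(q(cons(0, c)), p(f(a, p(a))))  →  f(p(cons(0, c)), p(f(a, p(a))))   [R2 at 1]
4. f(p(cons(0, c)), p(f(a, p(a))))  →  f(p(cons(0, c)), p(a))   [R3 at 2.1]
5. f(p(cons(0, c)), p(a))  →  p(cons(0, c))   [R3 at ε]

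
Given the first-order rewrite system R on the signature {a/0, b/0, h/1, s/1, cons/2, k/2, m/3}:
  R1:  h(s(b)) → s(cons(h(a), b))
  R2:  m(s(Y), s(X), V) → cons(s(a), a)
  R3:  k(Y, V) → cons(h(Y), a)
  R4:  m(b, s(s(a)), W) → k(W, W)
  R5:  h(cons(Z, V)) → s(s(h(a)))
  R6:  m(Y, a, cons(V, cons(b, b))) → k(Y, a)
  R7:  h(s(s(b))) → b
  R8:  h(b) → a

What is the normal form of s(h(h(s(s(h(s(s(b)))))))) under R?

1. s(h(h(s(s(h(s(s(b))))))))  →  s(h(h(s(s(b)))))   [R7 at 1.1.1.1.1]
2. s(h(h(s(s(b)))))  →  s(h(b))   [R7 at 1.1]
3. s(h(b))  →  s(a)   [R8 at 1]

s(a)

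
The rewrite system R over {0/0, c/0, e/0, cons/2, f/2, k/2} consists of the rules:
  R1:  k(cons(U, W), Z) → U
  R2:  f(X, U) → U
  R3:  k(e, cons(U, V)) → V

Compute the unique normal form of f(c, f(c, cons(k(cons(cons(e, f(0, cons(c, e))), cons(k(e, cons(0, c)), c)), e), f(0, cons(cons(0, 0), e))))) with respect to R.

1. f(c, f(c, cons(k(cons(cons(e, f(0, cons(c, e))), cons(k(e, cons(0, c)), c)), e), f(0, cons(cons(0, 0), e)))))  →  f(c, cons(k(cons(cons(e, f(0, cons(c, e))), cons(k(e, cons(0, c)), c)), e), f(0, cons(cons(0, 0), e))))   [R2 at ε]
2. f(c, cons(k(cons(cons(e, f(0, cons(c, e))), cons(k(e, cons(0, c)), c)), e), f(0, cons(cons(0, 0), e))))  →  cons(k(cons(cons(e, f(0, cons(c, e))), cons(k(e, cons(0, c)), c)), e), f(0, cons(cons(0, 0), e)))   [R2 at ε]
3. cons(k(cons(cons(e, f(0, cons(c, e))), cons(k(e, cons(0, c)), c)), e), f(0, cons(cons(0, 0), e)))  →  cons(cons(e, f(0, cons(c, e))), f(0, cons(cons(0, 0), e)))   [R1 at 1]
4. cons(cons(e, f(0, cons(c, e))), f(0, cons(cons(0, 0), e)))  →  cons(cons(e, cons(c, e)), f(0, cons(cons(0, 0), e)))   [R2 at 1.2]
5. cons(cons(e, cons(c, e)), f(0, cons(cons(0, 0), e)))  →  cons(cons(e, cons(c, e)), cons(cons(0, 0), e))   [R2 at 2]

cons(cons(e, cons(c, e)), cons(cons(0, 0), e))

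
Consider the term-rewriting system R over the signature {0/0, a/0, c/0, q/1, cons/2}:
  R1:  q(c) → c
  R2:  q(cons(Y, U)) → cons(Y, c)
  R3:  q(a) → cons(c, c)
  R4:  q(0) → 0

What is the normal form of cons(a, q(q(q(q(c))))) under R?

cons(a, c)

1. cons(a, q(q(q(q(c)))))  →  cons(a, q(q(q(c))))   [R1 at 2.1.1.1]
2. cons(a, q(q(q(c))))  →  cons(a, q(q(c)))   [R1 at 2.1.1]
3. cons(a, q(q(c)))  →  cons(a, q(c))   [R1 at 2.1]
4. cons(a, q(c))  →  cons(a, c)   [R1 at 2]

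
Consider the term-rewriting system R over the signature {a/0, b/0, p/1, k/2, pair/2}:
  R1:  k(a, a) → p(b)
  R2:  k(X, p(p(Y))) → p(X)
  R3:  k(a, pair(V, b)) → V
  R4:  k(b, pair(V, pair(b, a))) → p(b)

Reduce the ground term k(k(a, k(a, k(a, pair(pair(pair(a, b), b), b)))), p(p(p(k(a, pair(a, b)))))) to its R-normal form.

p(a)

1. k(k(a, k(a, k(a, pair(pair(pair(a, b), b), b)))), p(p(p(k(a, pair(a, b))))))  →  p(k(a, k(a, k(a, pair(pair(pair(a, b), b), b)))))   [R2 at ε]
2. p(k(a, k(a, k(a, pair(pair(pair(a, b), b), b)))))  →  p(k(a, k(a, pair(pair(a, b), b))))   [R3 at 1.2.2]
3. p(k(a, k(a, pair(pair(a, b), b))))  →  p(k(a, pair(a, b)))   [R3 at 1.2]
4. p(k(a, pair(a, b)))  →  p(a)   [R3 at 1]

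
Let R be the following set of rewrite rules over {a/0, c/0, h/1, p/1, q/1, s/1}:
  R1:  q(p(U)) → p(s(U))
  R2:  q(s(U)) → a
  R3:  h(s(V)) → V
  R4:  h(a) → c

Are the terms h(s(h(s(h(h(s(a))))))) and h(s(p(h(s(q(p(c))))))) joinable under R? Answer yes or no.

no — NF(t₁) = c, NF(t₂) = p(p(s(c)))

Reduce t₁ = h(s(h(s(h(h(s(a))))))):
1. h(s(h(s(h(h(s(a)))))))  →  h(s(h(h(s(a)))))   [R3 at ε]
2. h(s(h(h(s(a)))))  →  h(h(s(a)))   [R3 at ε]
3. h(h(s(a)))  →  h(a)   [R3 at 1]
4. h(a)  →  c   [R4 at ε]

Reduce t₂ = h(s(p(h(s(q(p(c))))))):
1. h(s(p(h(s(q(p(c)))))))  →  p(h(s(q(p(c)))))   [R3 at ε]
2. p(h(s(q(p(c)))))  →  p(q(p(c)))   [R3 at 1]
3. p(q(p(c)))  →  p(p(s(c)))   [R1 at 1]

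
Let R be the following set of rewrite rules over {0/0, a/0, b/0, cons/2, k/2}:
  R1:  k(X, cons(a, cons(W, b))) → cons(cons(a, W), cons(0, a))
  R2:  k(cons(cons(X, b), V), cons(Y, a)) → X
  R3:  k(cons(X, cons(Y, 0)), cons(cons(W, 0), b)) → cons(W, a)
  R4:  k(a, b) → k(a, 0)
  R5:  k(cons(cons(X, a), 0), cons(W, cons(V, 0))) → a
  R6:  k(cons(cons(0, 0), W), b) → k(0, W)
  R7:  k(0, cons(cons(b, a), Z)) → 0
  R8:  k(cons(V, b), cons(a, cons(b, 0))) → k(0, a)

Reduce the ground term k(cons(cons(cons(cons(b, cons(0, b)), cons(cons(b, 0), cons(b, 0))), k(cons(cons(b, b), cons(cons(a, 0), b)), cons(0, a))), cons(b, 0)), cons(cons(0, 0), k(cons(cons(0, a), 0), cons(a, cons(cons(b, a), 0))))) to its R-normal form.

1. k(cons(cons(cons(cons(b, cons(0, b)), cons(cons(b, 0), cons(b, 0))), k(cons(cons(b, b), cons(cons(a, 0), b)), cons(0, a))), cons(b, 0)), cons(cons(0, 0), k(cons(cons(0, a), 0), cons(a, cons(cons(b, a), 0)))))  →  k(cons(cons(cons(cons(b, cons(0, b)), cons(cons(b, 0), cons(b, 0))), b), cons(b, 0)), cons(cons(0, 0), k(cons(cons(0, a), 0), cons(a, cons(cons(b, a), 0)))))   [R2 at 1.1.2]
2. k(cons(cons(cons(cons(b, cons(0, b)), cons(cons(b, 0), cons(b, 0))), b), cons(b, 0)), cons(cons(0, 0), k(cons(cons(0, a), 0), cons(a, cons(cons(b, a), 0)))))  →  k(cons(cons(cons(cons(b, cons(0, b)), cons(cons(b, 0), cons(b, 0))), b), cons(b, 0)), cons(cons(0, 0), a))   [R5 at 2.2]
3. k(cons(cons(cons(cons(b, cons(0, b)), cons(cons(b, 0), cons(b, 0))), b), cons(b, 0)), cons(cons(0, 0), a))  →  cons(cons(b, cons(0, b)), cons(cons(b, 0), cons(b, 0)))   [R2 at ε]

cons(cons(b, cons(0, b)), cons(cons(b, 0), cons(b, 0)))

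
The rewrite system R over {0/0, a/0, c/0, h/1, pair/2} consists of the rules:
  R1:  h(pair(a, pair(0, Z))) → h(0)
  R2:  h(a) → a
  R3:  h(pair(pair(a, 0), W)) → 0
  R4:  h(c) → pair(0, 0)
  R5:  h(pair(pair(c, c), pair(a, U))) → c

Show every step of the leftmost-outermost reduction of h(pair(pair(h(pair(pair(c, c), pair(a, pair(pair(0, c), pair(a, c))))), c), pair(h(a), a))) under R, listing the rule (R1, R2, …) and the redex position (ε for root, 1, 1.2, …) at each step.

1. h(pair(pair(h(pair(pair(c, c), pair(a, pair(pair(0, c), pair(a, c))))), c), pair(h(a), a)))  →  h(pair(pair(c, c), pair(h(a), a)))   [R5 at 1.1.1]
2. h(pair(pair(c, c), pair(h(a), a)))  →  h(pair(pair(c, c), pair(a, a)))   [R2 at 1.2.1]
3. h(pair(pair(c, c), pair(a, a)))  →  c   [R5 at ε]

c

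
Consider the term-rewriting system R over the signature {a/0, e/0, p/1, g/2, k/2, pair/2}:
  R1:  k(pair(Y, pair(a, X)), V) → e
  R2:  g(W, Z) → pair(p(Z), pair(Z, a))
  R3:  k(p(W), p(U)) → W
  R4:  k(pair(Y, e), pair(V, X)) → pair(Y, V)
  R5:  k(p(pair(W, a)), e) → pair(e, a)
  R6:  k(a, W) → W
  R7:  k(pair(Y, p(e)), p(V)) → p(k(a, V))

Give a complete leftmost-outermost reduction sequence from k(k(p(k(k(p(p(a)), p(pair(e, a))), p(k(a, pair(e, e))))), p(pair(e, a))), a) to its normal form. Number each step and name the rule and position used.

1. k(k(p(k(k(p(p(a)), p(pair(e, a))), p(k(a, pair(e, e))))), p(pair(e, a))), a)  →  k(k(k(p(p(a)), p(pair(e, a))), p(k(a, pair(e, e)))), a)   [R3 at 1]
2. k(k(k(p(p(a)), p(pair(e, a))), p(k(a, pair(e, e)))), a)  →  k(k(p(a), p(k(a, pair(e, e)))), a)   [R3 at 1.1]
3. k(k(p(a), p(k(a, pair(e, e)))), a)  →  k(a, a)   [R3 at 1]
4. k(a, a)  →  a   [R6 at ε]

a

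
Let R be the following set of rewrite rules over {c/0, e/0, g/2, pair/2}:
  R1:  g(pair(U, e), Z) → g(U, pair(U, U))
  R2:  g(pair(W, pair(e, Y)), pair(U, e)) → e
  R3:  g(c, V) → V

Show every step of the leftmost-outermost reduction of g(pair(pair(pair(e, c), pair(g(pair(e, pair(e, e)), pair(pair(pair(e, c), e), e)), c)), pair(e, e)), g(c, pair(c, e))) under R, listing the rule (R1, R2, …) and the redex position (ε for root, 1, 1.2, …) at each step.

e

1. g(pair(pair(pair(e, c), pair(g(pair(e, pair(e, e)), pair(pair(pair(e, c), e), e)), c)), pair(e, e)), g(c, pair(c, e)))  →  g(pair(pair(pair(e, c), pair(e, c)), pair(e, e)), g(c, pair(c, e)))   [R2 at 1.1.2.1]
2. g(pair(pair(pair(e, c), pair(e, c)), pair(e, e)), g(c, pair(c, e)))  →  g(pair(pair(pair(e, c), pair(e, c)), pair(e, e)), pair(c, e))   [R3 at 2]
3. g(pair(pair(pair(e, c), pair(e, c)), pair(e, e)), pair(c, e))  →  e   [R2 at ε]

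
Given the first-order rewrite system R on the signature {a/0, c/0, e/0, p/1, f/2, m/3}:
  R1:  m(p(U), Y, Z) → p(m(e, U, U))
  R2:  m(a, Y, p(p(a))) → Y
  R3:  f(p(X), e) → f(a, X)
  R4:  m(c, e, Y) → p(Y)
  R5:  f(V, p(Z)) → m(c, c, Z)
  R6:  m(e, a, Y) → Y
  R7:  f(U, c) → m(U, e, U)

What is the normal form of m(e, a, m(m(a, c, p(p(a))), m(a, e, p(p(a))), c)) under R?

p(c)

1. m(e, a, m(m(a, c, p(p(a))), m(a, e, p(p(a))), c))  →  m(m(a, c, p(p(a))), m(a, e, p(p(a))), c)   [R6 at ε]
2. m(m(a, c, p(p(a))), m(a, e, p(p(a))), c)  →  m(c, m(a, e, p(p(a))), c)   [R2 at 1]
3. m(c, m(a, e, p(p(a))), c)  →  m(c, e, c)   [R2 at 2]
4. m(c, e, c)  →  p(c)   [R4 at ε]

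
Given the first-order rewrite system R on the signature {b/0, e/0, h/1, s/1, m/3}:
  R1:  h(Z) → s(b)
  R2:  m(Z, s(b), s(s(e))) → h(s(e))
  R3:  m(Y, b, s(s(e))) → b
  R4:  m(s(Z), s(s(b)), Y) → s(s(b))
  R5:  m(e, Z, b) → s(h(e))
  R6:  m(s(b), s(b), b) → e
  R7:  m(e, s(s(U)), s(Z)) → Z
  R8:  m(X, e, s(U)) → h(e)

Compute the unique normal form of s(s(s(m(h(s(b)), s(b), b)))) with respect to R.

s(s(s(e)))

1. s(s(s(m(h(s(b)), s(b), b))))  →  s(s(s(m(s(b), s(b), b))))   [R1 at 1.1.1.1]
2. s(s(s(m(s(b), s(b), b))))  →  s(s(s(e)))   [R6 at 1.1.1]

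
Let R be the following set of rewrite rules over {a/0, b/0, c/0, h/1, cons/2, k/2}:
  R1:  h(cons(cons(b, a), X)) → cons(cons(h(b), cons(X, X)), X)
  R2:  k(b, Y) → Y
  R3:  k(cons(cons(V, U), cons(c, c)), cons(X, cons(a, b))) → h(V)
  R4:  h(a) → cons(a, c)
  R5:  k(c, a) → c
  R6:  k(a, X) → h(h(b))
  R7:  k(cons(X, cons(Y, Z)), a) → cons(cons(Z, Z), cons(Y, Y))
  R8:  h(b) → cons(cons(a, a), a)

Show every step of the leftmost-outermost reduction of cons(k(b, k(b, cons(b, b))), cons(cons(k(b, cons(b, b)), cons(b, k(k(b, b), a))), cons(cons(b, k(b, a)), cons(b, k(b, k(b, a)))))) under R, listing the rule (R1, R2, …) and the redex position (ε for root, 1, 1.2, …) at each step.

cons(cons(b, b), cons(cons(cons(b, b), cons(b, a)), cons(cons(b, a), cons(b, a))))

1. cons(k(b, k(b, cons(b, b))), cons(cons(k(b, cons(b, b)), cons(b, k(k(b, b), a))), cons(cons(b, k(b, a)), cons(b, k(b, k(b, a))))))  →  cons(k(b, cons(b, b)), cons(cons(k(b, cons(b, b)), cons(b, k(k(b, b), a))), cons(cons(b, k(b, a)), cons(b, k(b, k(b, a))))))   [R2 at 1]
2. cons(k(b, cons(b, b)), cons(cons(k(b, cons(b, b)), cons(b, k(k(b, b), a))), cons(cons(b, k(b, a)), cons(b, k(b, k(b, a))))))  →  cons(cons(b, b), cons(cons(k(b, cons(b, b)), cons(b, k(k(b, b), a))), cons(cons(b, k(b, a)), cons(b, k(b, k(b, a))))))   [R2 at 1]
3. cons(cons(b, b), cons(cons(k(b, cons(b, b)), cons(b, k(k(b, b), a))), cons(cons(b, k(b, a)), cons(b, k(b, k(b, a))))))  →  cons(cons(b, b), cons(cons(cons(b, b), cons(b, k(k(b, b), a))), cons(cons(b, k(b, a)), cons(b, k(b, k(b, a))))))   [R2 at 2.1.1]
4. cons(cons(b, b), cons(cons(cons(b, b), cons(b, k(k(b, b), a))), cons(cons(b, k(b, a)), cons(b, k(b, k(b, a))))))  →  cons(cons(b, b), cons(cons(cons(b, b), cons(b, k(b, a))), cons(cons(b, k(b, a)), cons(b, k(b, k(b, a))))))   [R2 at 2.1.2.2.1]
5. cons(cons(b, b), cons(cons(cons(b, b), cons(b, k(b, a))), cons(cons(b, k(b, a)), cons(b, k(b, k(b, a))))))  →  cons(cons(b, b), cons(cons(cons(b, b), cons(b, a)), cons(cons(b, k(b, a)), cons(b, k(b, k(b, a))))))   [R2 at 2.1.2.2]
6. cons(cons(b, b), cons(cons(cons(b, b), cons(b, a)), cons(cons(b, k(b, a)), cons(b, k(b, k(b, a))))))  →  cons(cons(b, b), cons(cons(cons(b, b), cons(b, a)), cons(cons(b, a), cons(b, k(b, k(b, a))))))   [R2 at 2.2.1.2]
7. cons(cons(b, b), cons(cons(cons(b, b), cons(b, a)), cons(cons(b, a), cons(b, k(b, k(b, a))))))  →  cons(cons(b, b), cons(cons(cons(b, b), cons(b, a)), cons(cons(b, a), cons(b, k(b, a)))))   [R2 at 2.2.2.2]
8. cons(cons(b, b), cons(cons(cons(b, b), cons(b, a)), cons(cons(b, a), cons(b, k(b, a)))))  →  cons(cons(b, b), cons(cons(cons(b, b), cons(b, a)), cons(cons(b, a), cons(b, a))))   [R2 at 2.2.2.2]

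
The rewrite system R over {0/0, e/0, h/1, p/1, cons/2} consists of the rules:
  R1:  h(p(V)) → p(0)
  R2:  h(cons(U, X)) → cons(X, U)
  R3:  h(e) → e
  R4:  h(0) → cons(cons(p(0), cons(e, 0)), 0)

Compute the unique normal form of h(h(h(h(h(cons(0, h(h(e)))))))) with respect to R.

1. h(h(h(h(h(cons(0, h(h(e))))))))  →  h(h(h(h(cons(h(h(e)), 0)))))   [R2 at 1.1.1.1]
2. h(h(h(h(cons(h(h(e)), 0)))))  →  h(h(h(cons(0, h(h(e))))))   [R2 at 1.1.1]
3. h(h(h(cons(0, h(h(e))))))  →  h(h(cons(h(h(e)), 0)))   [R2 at 1.1]
4. h(h(cons(h(h(e)), 0)))  →  h(cons(0, h(h(e))))   [R2 at 1]
5. h(cons(0, h(h(e))))  →  cons(h(h(e)), 0)   [R2 at ε]
6. cons(h(h(e)), 0)  →  cons(h(e), 0)   [R3 at 1.1]
7. cons(h(e), 0)  →  cons(e, 0)   [R3 at 1]

cons(e, 0)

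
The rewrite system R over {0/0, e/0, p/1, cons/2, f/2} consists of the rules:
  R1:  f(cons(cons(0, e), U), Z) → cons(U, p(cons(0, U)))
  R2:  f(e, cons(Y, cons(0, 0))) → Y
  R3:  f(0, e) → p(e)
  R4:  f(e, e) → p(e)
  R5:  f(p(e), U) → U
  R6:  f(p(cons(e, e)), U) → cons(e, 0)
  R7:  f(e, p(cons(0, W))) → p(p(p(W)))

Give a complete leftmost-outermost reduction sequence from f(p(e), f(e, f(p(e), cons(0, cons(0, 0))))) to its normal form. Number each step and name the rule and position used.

1. f(p(e), f(e, f(p(e), cons(0, cons(0, 0)))))  →  f(e, f(p(e), cons(0, cons(0, 0))))   [R5 at ε]
2. f(e, f(p(e), cons(0, cons(0, 0))))  →  f(e, cons(0, cons(0, 0)))   [R5 at 2]
3. f(e, cons(0, cons(0, 0)))  →  0   [R2 at ε]

0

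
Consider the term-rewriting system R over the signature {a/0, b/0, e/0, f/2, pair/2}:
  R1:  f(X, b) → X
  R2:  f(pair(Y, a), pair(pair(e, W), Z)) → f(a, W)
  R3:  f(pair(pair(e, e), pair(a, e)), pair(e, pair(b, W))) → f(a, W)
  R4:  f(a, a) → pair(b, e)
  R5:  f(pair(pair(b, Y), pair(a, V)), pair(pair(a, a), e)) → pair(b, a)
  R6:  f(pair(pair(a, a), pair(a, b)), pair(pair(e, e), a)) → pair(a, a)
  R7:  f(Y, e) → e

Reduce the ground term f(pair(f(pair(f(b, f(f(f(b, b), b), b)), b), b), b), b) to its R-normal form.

1. f(pair(f(pair(f(b, f(f(f(b, b), b), b)), b), b), b), b)  →  pair(f(pair(f(b, f(f(f(b, b), b), b)), b), b), b)   [R1 at ε]
2. pair(f(pair(f(b, f(f(f(b, b), b), b)), b), b), b)  →  pair(pair(f(b, f(f(f(b, b), b), b)), b), b)   [R1 at 1]
3. pair(pair(f(b, f(f(f(b, b), b), b)), b), b)  →  pair(pair(f(b, f(f(b, b), b)), b), b)   [R1 at 1.1.2]
4. pair(pair(f(b, f(f(b, b), b)), b), b)  →  pair(pair(f(b, f(b, b)), b), b)   [R1 at 1.1.2]
5. pair(pair(f(b, f(b, b)), b), b)  →  pair(pair(f(b, b), b), b)   [R1 at 1.1.2]
6. pair(pair(f(b, b), b), b)  →  pair(pair(b, b), b)   [R1 at 1.1]

pair(pair(b, b), b)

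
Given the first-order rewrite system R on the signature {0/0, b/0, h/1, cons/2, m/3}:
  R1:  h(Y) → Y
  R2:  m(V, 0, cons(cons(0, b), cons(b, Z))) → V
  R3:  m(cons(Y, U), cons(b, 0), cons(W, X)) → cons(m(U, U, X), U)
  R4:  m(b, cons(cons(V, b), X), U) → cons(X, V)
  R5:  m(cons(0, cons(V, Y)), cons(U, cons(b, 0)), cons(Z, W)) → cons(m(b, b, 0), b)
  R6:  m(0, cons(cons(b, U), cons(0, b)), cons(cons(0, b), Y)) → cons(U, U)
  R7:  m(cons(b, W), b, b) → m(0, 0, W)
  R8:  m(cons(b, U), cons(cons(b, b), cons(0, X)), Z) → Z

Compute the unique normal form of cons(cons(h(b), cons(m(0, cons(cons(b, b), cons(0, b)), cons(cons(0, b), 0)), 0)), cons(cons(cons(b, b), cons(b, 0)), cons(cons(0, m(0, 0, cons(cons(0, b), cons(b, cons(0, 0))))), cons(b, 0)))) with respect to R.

1. cons(cons(h(b), cons(m(0, cons(cons(b, b), cons(0, b)), cons(cons(0, b), 0)), 0)), cons(cons(cons(b, b), cons(b, 0)), cons(cons(0, m(0, 0, cons(cons(0, b), cons(b, cons(0, 0))))), cons(b, 0))))  →  cons(cons(b, cons(m(0, cons(cons(b, b), cons(0, b)), cons(cons(0, b), 0)), 0)), cons(cons(cons(b, b), cons(b, 0)), cons(cons(0, m(0, 0, cons(cons(0, b), cons(b, cons(0, 0))))), cons(b, 0))))   [R1 at 1.1]
2. cons(cons(b, cons(m(0, cons(cons(b, b), cons(0, b)), cons(cons(0, b), 0)), 0)), cons(cons(cons(b, b), cons(b, 0)), cons(cons(0, m(0, 0, cons(cons(0, b), cons(b, cons(0, 0))))), cons(b, 0))))  →  cons(cons(b, cons(cons(b, b), 0)), cons(cons(cons(b, b), cons(b, 0)), cons(cons(0, m(0, 0, cons(cons(0, b), cons(b, cons(0, 0))))), cons(b, 0))))   [R6 at 1.2.1]
3. cons(cons(b, cons(cons(b, b), 0)), cons(cons(cons(b, b), cons(b, 0)), cons(cons(0, m(0, 0, cons(cons(0, b), cons(b, cons(0, 0))))), cons(b, 0))))  →  cons(cons(b, cons(cons(b, b), 0)), cons(cons(cons(b, b), cons(b, 0)), cons(cons(0, 0), cons(b, 0))))   [R2 at 2.2.1.2]

cons(cons(b, cons(cons(b, b), 0)), cons(cons(cons(b, b), cons(b, 0)), cons(cons(0, 0), cons(b, 0))))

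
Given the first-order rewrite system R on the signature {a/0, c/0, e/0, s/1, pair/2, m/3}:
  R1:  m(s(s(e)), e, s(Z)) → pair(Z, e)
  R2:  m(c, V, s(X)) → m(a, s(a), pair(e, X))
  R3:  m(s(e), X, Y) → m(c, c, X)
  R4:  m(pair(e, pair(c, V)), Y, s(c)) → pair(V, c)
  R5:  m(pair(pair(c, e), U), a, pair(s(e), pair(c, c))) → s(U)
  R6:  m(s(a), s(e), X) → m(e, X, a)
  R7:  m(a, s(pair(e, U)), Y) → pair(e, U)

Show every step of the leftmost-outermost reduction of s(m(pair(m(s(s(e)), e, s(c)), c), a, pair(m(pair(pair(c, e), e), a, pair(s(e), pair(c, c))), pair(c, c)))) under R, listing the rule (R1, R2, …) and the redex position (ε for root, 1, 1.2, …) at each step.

1. s(m(pair(m(s(s(e)), e, s(c)), c), a, pair(m(pair(pair(c, e), e), a, pair(s(e), pair(c, c))), pair(c, c))))  →  s(m(pair(pair(c, e), c), a, pair(m(pair(pair(c, e), e), a, pair(s(e), pair(c, c))), pair(c, c))))   [R1 at 1.1.1]
2. s(m(pair(pair(c, e), c), a, pair(m(pair(pair(c, e), e), a, pair(s(e), pair(c, c))), pair(c, c))))  →  s(m(pair(pair(c, e), c), a, pair(s(e), pair(c, c))))   [R5 at 1.3.1]
3. s(m(pair(pair(c, e), c), a, pair(s(e), pair(c, c))))  →  s(s(c))   [R5 at 1]

s(s(c))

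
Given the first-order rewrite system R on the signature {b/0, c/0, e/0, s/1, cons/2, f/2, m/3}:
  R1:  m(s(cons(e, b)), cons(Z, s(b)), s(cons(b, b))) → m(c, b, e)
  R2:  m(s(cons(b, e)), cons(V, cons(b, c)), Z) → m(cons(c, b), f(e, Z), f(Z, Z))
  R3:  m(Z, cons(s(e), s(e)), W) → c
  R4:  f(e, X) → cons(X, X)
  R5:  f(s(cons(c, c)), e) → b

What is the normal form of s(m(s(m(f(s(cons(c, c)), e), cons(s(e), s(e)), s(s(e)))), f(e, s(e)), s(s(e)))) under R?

1. s(m(s(m(f(s(cons(c, c)), e), cons(s(e), s(e)), s(s(e)))), f(e, s(e)), s(s(e))))  →  s(m(s(c), f(e, s(e)), s(s(e))))   [R3 at 1.1.1]
2. s(m(s(c), f(e, s(e)), s(s(e))))  →  s(m(s(c), cons(s(e), s(e)), s(s(e))))   [R4 at 1.2]
3. s(m(s(c), cons(s(e), s(e)), s(s(e))))  →  s(c)   [R3 at 1]

s(c)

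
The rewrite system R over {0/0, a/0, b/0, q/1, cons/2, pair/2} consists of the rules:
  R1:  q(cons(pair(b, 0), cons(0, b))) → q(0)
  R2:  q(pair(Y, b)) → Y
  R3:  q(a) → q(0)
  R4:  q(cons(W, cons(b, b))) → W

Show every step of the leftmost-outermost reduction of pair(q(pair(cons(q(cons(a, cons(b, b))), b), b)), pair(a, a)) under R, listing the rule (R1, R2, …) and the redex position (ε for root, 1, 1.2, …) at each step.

1. pair(q(pair(cons(q(cons(a, cons(b, b))), b), b)), pair(a, a))  →  pair(cons(q(cons(a, cons(b, b))), b), pair(a, a))   [R2 at 1]
2. pair(cons(q(cons(a, cons(b, b))), b), pair(a, a))  →  pair(cons(a, b), pair(a, a))   [R4 at 1.1]

pair(cons(a, b), pair(a, a))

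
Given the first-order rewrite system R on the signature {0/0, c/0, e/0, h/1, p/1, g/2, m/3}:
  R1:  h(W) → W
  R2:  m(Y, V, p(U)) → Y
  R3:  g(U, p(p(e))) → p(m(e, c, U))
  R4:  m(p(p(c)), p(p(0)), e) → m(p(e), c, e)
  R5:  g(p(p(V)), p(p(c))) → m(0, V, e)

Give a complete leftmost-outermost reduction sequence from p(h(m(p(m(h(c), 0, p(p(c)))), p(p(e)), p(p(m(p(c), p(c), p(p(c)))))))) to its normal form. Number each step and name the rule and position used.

1. p(h(m(p(m(h(c), 0, p(p(c)))), p(p(e)), p(p(m(p(c), p(c), p(p(c))))))))  →  p(m(p(m(h(c), 0, p(p(c)))), p(p(e)), p(p(m(p(c), p(c), p(p(c)))))))   [R1 at 1]
2. p(m(p(m(h(c), 0, p(p(c)))), p(p(e)), p(p(m(p(c), p(c), p(p(c)))))))  →  p(p(m(h(c), 0, p(p(c)))))   [R2 at 1]
3. p(p(m(h(c), 0, p(p(c)))))  →  p(p(h(c)))   [R2 at 1.1]
4. p(p(h(c)))  →  p(p(c))   [R1 at 1.1]

p(p(c))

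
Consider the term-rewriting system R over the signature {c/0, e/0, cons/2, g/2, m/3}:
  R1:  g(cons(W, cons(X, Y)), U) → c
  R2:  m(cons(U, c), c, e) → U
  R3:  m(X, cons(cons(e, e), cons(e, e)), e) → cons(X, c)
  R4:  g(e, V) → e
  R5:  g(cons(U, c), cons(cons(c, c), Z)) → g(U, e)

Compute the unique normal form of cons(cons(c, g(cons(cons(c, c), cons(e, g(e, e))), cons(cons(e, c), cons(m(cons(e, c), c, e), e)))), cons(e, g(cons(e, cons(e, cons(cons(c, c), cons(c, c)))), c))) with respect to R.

1. cons(cons(c, g(cons(cons(c, c), cons(e, g(e, e))), cons(cons(e, c), cons(m(cons(e, c), c, e), e)))), cons(e, g(cons(e, cons(e, cons(cons(c, c), cons(c, c)))), c)))  →  cons(cons(c, c), cons(e, g(cons(e, cons(e, cons(cons(c, c), cons(c, c)))), c)))   [R1 at 1.2]
2. cons(cons(c, c), cons(e, g(cons(e, cons(e, cons(cons(c, c), cons(c, c)))), c)))  →  cons(cons(c, c), cons(e, c))   [R1 at 2.2]

cons(cons(c, c), cons(e, c))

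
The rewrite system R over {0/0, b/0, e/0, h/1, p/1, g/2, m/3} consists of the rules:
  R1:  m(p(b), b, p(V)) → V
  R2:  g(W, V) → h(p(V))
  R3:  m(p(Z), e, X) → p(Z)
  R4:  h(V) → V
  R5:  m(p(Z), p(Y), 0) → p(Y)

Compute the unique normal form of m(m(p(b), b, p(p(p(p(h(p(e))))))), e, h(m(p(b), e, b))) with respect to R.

1. m(m(p(b), b, p(p(p(p(h(p(e))))))), e, h(m(p(b), e, b)))  →  m(p(p(p(h(p(e))))), e, h(m(p(b), e, b)))   [R1 at 1]
2. m(p(p(p(h(p(e))))), e, h(m(p(b), e, b)))  →  p(p(p(h(p(e)))))   [R3 at ε]
3. p(p(p(h(p(e)))))  →  p(p(p(p(e))))   [R4 at 1.1.1]

p(p(p(p(e))))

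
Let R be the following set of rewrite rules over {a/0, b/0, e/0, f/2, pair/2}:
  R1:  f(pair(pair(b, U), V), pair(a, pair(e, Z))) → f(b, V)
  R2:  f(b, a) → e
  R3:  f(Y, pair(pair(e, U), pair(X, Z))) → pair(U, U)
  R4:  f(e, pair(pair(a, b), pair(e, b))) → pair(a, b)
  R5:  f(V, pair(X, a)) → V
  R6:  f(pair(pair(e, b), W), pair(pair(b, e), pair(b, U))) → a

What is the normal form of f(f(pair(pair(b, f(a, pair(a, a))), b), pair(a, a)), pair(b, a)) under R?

1. f(f(pair(pair(b, f(a, pair(a, a))), b), pair(a, a)), pair(b, a))  →  f(pair(pair(b, f(a, pair(a, a))), b), pair(a, a))   [R5 at ε]
2. f(pair(pair(b, f(a, pair(a, a))), b), pair(a, a))  →  pair(pair(b, f(a, pair(a, a))), b)   [R5 at ε]
3. pair(pair(b, f(a, pair(a, a))), b)  →  pair(pair(b, a), b)   [R5 at 1.2]

pair(pair(b, a), b)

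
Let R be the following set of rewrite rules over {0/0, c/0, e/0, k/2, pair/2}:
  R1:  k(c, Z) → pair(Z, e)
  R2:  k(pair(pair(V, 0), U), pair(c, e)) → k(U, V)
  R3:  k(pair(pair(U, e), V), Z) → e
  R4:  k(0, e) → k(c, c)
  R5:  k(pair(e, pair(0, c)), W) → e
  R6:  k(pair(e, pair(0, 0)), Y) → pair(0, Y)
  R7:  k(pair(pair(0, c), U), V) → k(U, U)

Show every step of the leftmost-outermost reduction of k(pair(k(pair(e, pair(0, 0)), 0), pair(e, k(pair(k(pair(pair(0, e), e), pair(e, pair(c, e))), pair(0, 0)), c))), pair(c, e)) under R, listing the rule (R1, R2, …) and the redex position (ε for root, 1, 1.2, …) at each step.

1. k(pair(k(pair(e, pair(0, 0)), 0), pair(e, k(pair(k(pair(pair(0, e), e), pair(e, pair(c, e))), pair(0, 0)), c))), pair(c, e))  →  k(pair(pair(0, 0), pair(e, k(pair(k(pair(pair(0, e), e), pair(e, pair(c, e))), pair(0, 0)), c))), pair(c, e))   [R6 at 1.1]
2. k(pair(pair(0, 0), pair(e, k(pair(k(pair(pair(0, e), e), pair(e, pair(c, e))), pair(0, 0)), c))), pair(c, e))  →  k(pair(e, k(pair(k(pair(pair(0, e), e), pair(e, pair(c, e))), pair(0, 0)), c)), 0)   [R2 at ε]
3. k(pair(e, k(pair(k(pair(pair(0, e), e), pair(e, pair(c, e))), pair(0, 0)), c)), 0)  →  k(pair(e, k(pair(e, pair(0, 0)), c)), 0)   [R3 at 1.2.1.1]
4. k(pair(e, k(pair(e, pair(0, 0)), c)), 0)  →  k(pair(e, pair(0, c)), 0)   [R6 at 1.2]
5. k(pair(e, pair(0, c)), 0)  →  e   [R5 at ε]

e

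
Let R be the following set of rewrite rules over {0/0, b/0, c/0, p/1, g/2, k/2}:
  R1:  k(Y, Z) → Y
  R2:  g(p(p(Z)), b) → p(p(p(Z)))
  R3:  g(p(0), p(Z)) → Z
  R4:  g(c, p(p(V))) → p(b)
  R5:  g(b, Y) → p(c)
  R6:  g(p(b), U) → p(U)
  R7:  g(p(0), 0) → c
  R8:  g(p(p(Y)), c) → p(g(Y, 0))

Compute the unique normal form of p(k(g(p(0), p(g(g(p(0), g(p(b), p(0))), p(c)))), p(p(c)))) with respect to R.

p(c)

1. p(k(g(p(0), p(g(g(p(0), g(p(b), p(0))), p(c)))), p(p(c))))  →  p(g(p(0), p(g(g(p(0), g(p(b), p(0))), p(c)))))   [R1 at 1]
2. p(g(p(0), p(g(g(p(0), g(p(b), p(0))), p(c)))))  →  p(g(g(p(0), g(p(b), p(0))), p(c)))   [R3 at 1]
3. p(g(g(p(0), g(p(b), p(0))), p(c)))  →  p(g(g(p(0), p(p(0))), p(c)))   [R6 at 1.1.2]
4. p(g(g(p(0), p(p(0))), p(c)))  →  p(g(p(0), p(c)))   [R3 at 1.1]
5. p(g(p(0), p(c)))  →  p(c)   [R3 at 1]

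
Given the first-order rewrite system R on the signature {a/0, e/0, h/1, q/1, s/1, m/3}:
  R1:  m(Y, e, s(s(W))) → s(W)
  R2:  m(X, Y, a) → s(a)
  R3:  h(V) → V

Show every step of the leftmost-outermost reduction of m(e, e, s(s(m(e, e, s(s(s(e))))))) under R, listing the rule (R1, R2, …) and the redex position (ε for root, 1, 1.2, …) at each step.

s(s(s(e)))

1. m(e, e, s(s(m(e, e, s(s(s(e)))))))  →  s(m(e, e, s(s(s(e)))))   [R1 at ε]
2. s(m(e, e, s(s(s(e)))))  →  s(s(s(e)))   [R1 at 1]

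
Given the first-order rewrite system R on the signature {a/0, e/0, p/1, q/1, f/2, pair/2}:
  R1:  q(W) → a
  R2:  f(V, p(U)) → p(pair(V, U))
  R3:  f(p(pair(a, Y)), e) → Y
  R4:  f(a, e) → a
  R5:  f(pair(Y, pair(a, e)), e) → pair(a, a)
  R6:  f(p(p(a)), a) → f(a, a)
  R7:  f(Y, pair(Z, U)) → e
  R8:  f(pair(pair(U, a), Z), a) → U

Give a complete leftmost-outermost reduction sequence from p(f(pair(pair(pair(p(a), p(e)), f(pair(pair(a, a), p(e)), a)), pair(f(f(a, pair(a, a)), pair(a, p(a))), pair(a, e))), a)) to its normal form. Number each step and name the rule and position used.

1. p(f(pair(pair(pair(p(a), p(e)), f(pair(pair(a, a), p(e)), a)), pair(f(f(a, pair(a, a)), pair(a, p(a))), pair(a, e))), a))  →  p(f(pair(pair(pair(p(a), p(e)), a), pair(f(f(a, pair(a, a)), pair(a, p(a))), pair(a, e))), a))   [R8 at 1.1.1.2]
2. p(f(pair(pair(pair(p(a), p(e)), a), pair(f(f(a, pair(a, a)), pair(a, p(a))), pair(a, e))), a))  →  p(pair(p(a), p(e)))   [R8 at 1]

p(pair(p(a), p(e)))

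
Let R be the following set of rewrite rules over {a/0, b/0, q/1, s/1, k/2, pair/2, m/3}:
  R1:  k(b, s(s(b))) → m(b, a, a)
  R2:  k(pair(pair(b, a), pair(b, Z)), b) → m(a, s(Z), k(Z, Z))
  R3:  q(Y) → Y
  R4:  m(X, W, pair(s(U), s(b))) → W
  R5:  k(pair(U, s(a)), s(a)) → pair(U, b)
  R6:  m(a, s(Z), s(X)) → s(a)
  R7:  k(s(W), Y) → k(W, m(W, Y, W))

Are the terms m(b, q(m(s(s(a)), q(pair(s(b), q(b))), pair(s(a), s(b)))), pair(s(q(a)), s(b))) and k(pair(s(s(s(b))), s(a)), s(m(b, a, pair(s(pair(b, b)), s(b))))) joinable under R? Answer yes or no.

no — NF(t₁) = pair(s(b), b), NF(t₂) = pair(s(s(s(b))), b)

Reduce t₁ = m(b, q(m(s(s(a)), q(pair(s(b), q(b))), pair(s(a), s(b)))), pair(s(q(a)), s(b))):
1. m(b, q(m(s(s(a)), q(pair(s(b), q(b))), pair(s(a), s(b)))), pair(s(q(a)), s(b)))  →  q(m(s(s(a)), q(pair(s(b), q(b))), pair(s(a), s(b))))   [R4 at ε]
2. q(m(s(s(a)), q(pair(s(b), q(b))), pair(s(a), s(b))))  →  m(s(s(a)), q(pair(s(b), q(b))), pair(s(a), s(b)))   [R3 at ε]
3. m(s(s(a)), q(pair(s(b), q(b))), pair(s(a), s(b)))  →  q(pair(s(b), q(b)))   [R4 at ε]
4. q(pair(s(b), q(b)))  →  pair(s(b), q(b))   [R3 at ε]
5. pair(s(b), q(b))  →  pair(s(b), b)   [R3 at 2]

Reduce t₂ = k(pair(s(s(s(b))), s(a)), s(m(b, a, pair(s(pair(b, b)), s(b))))):
1. k(pair(s(s(s(b))), s(a)), s(m(b, a, pair(s(pair(b, b)), s(b)))))  →  k(pair(s(s(s(b))), s(a)), s(a))   [R4 at 2.1]
2. k(pair(s(s(s(b))), s(a)), s(a))  →  pair(s(s(s(b))), b)   [R5 at ε]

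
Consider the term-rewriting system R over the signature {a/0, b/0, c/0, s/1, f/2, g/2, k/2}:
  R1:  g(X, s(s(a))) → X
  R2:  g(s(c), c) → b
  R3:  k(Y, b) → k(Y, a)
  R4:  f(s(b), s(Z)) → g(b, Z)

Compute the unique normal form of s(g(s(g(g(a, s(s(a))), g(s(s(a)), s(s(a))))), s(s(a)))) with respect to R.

s(s(a))

1. s(g(s(g(g(a, s(s(a))), g(s(s(a)), s(s(a))))), s(s(a))))  →  s(s(g(g(a, s(s(a))), g(s(s(a)), s(s(a))))))   [R1 at 1]
2. s(s(g(g(a, s(s(a))), g(s(s(a)), s(s(a))))))  →  s(s(g(a, g(s(s(a)), s(s(a))))))   [R1 at 1.1.1]
3. s(s(g(a, g(s(s(a)), s(s(a))))))  →  s(s(g(a, s(s(a)))))   [R1 at 1.1.2]
4. s(s(g(a, s(s(a)))))  →  s(s(a))   [R1 at 1.1]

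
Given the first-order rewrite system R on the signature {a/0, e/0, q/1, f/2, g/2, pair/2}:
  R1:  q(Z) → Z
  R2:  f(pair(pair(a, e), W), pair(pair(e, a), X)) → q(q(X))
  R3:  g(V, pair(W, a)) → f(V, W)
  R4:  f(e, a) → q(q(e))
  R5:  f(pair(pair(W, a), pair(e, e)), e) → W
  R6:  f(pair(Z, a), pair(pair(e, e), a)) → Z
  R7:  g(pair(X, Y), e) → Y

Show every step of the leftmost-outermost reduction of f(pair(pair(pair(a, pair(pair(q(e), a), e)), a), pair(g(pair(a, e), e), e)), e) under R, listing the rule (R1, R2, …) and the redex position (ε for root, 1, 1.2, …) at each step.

1. f(pair(pair(pair(a, pair(pair(q(e), a), e)), a), pair(g(pair(a, e), e), e)), e)  →  f(pair(pair(pair(a, pair(pair(e, a), e)), a), pair(g(pair(a, e), e), e)), e)   [R1 at 1.1.1.2.1.1]
2. f(pair(pair(pair(a, pair(pair(e, a), e)), a), pair(g(pair(a, e), e), e)), e)  →  f(pair(pair(pair(a, pair(pair(e, a), e)), a), pair(e, e)), e)   [R7 at 1.2.1]
3. f(pair(pair(pair(a, pair(pair(e, a), e)), a), pair(e, e)), e)  →  pair(a, pair(pair(e, a), e))   [R5 at ε]

pair(a, pair(pair(e, a), e))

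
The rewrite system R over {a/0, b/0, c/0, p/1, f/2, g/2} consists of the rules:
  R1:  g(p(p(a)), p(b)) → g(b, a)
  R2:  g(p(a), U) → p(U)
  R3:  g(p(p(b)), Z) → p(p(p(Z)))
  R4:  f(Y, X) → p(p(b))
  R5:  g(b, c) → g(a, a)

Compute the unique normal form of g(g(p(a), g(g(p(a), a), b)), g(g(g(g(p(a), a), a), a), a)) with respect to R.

p(p(p(p(a))))

1. g(g(p(a), g(g(p(a), a), b)), g(g(g(g(p(a), a), a), a), a))  →  g(p(g(g(p(a), a), b)), g(g(g(g(p(a), a), a), a), a))   [R2 at 1]
2. g(p(g(g(p(a), a), b)), g(g(g(g(p(a), a), a), a), a))  →  g(p(g(p(a), b)), g(g(g(g(p(a), a), a), a), a))   [R2 at 1.1.1]
3. g(p(g(p(a), b)), g(g(g(g(p(a), a), a), a), a))  →  g(p(p(b)), g(g(g(g(p(a), a), a), a), a))   [R2 at 1.1]
4. g(p(p(b)), g(g(g(g(p(a), a), a), a), a))  →  p(p(p(g(g(g(g(p(a), a), a), a), a))))   [R3 at ε]
5. p(p(p(g(g(g(g(p(a), a), a), a), a))))  →  p(p(p(g(g(g(p(a), a), a), a))))   [R2 at 1.1.1.1.1.1]
6. p(p(p(g(g(g(p(a), a), a), a))))  →  p(p(p(g(g(p(a), a), a))))   [R2 at 1.1.1.1.1]
7. p(p(p(g(g(p(a), a), a))))  →  p(p(p(g(p(a), a))))   [R2 at 1.1.1.1]
8. p(p(p(g(p(a), a))))  →  p(p(p(p(a))))   [R2 at 1.1.1]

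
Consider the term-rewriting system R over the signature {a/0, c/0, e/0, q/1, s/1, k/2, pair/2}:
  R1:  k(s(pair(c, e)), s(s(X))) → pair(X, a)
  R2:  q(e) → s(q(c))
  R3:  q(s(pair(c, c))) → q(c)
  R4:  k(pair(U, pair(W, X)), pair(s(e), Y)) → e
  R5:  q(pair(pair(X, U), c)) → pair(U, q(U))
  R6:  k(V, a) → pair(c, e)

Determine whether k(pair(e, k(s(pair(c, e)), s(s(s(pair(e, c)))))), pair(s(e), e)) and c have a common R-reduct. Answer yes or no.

Reduce t₁ = k(pair(e, k(s(pair(c, e)), s(s(s(pair(e, c)))))), pair(s(e), e)):
1. k(pair(e, k(s(pair(c, e)), s(s(s(pair(e, c)))))), pair(s(e), e))  →  k(pair(e, pair(s(pair(e, c)), a)), pair(s(e), e))   [R1 at 1.2]
2. k(pair(e, pair(s(pair(e, c)), a)), pair(s(e), e))  →  e   [R4 at ε]

Reduce t₂ = c:

no — NF(t₁) = e, NF(t₂) = c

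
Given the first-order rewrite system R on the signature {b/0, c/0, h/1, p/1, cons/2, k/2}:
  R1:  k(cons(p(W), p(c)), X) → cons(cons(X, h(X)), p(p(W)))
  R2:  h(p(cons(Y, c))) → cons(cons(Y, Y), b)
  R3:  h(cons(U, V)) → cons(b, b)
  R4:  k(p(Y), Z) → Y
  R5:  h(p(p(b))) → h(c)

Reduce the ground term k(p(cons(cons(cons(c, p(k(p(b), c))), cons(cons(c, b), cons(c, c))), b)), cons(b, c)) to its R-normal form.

1. k(p(cons(cons(cons(c, p(k(p(b), c))), cons(cons(c, b), cons(c, c))), b)), cons(b, c))  →  cons(cons(cons(c, p(k(p(b), c))), cons(cons(c, b), cons(c, c))), b)   [R4 at ε]
2. cons(cons(cons(c, p(k(p(b), c))), cons(cons(c, b), cons(c, c))), b)  →  cons(cons(cons(c, p(b)), cons(cons(c, b), cons(c, c))), b)   [R4 at 1.1.2.1]

cons(cons(cons(c, p(b)), cons(cons(c, b), cons(c, c))), b)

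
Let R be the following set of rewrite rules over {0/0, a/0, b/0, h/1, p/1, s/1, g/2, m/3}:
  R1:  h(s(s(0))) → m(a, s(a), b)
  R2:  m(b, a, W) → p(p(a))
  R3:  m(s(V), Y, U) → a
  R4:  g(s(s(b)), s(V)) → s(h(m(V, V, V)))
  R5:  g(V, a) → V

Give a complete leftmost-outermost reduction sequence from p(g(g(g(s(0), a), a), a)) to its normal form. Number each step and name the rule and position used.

p(s(0))

1. p(g(g(g(s(0), a), a), a))  →  p(g(g(s(0), a), a))   [R5 at 1]
2. p(g(g(s(0), a), a))  →  p(g(s(0), a))   [R5 at 1]
3. p(g(s(0), a))  →  p(s(0))   [R5 at 1]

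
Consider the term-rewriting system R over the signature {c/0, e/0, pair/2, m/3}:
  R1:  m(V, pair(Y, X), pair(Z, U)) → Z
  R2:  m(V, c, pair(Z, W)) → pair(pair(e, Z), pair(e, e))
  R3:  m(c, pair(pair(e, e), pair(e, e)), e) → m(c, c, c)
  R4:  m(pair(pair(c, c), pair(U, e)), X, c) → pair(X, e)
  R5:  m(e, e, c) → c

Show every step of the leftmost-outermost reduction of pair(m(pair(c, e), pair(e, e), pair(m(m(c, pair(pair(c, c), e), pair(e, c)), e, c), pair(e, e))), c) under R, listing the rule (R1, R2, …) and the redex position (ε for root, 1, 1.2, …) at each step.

pair(c, c)

1. pair(m(pair(c, e), pair(e, e), pair(m(m(c, pair(pair(c, c), e), pair(e, c)), e, c), pair(e, e))), c)  →  pair(m(m(c, pair(pair(c, c), e), pair(e, c)), e, c), c)   [R1 at 1]
2. pair(m(m(c, pair(pair(c, c), e), pair(e, c)), e, c), c)  →  pair(m(e, e, c), c)   [R1 at 1.1]
3. pair(m(e, e, c), c)  →  pair(c, c)   [R5 at 1]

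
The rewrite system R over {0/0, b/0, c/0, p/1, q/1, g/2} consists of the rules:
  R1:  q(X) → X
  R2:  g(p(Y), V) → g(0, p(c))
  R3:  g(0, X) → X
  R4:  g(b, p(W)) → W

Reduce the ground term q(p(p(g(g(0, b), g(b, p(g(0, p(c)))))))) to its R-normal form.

p(p(c))

1. q(p(p(g(g(0, b), g(b, p(g(0, p(c))))))))  →  p(p(g(g(0, b), g(b, p(g(0, p(c)))))))   [R1 at ε]
2. p(p(g(g(0, b), g(b, p(g(0, p(c)))))))  →  p(p(g(b, g(b, p(g(0, p(c)))))))   [R3 at 1.1.1]
3. p(p(g(b, g(b, p(g(0, p(c)))))))  →  p(p(g(b, g(0, p(c)))))   [R4 at 1.1.2]
4. p(p(g(b, g(0, p(c)))))  →  p(p(g(b, p(c))))   [R3 at 1.1.2]
5. p(p(g(b, p(c))))  →  p(p(c))   [R4 at 1.1]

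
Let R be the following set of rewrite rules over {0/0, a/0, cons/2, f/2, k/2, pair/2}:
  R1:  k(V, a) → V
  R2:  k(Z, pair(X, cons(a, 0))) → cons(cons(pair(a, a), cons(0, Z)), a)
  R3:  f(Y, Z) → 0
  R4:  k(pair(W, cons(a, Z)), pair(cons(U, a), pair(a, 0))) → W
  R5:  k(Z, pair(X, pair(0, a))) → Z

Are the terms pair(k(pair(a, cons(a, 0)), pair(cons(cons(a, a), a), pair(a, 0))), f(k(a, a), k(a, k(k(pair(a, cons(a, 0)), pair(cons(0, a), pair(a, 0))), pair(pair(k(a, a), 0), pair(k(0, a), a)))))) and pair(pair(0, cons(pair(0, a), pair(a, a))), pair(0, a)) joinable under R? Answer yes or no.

Reduce t₁ = pair(k(pair(a, cons(a, 0)), pair(cons(cons(a, a), a), pair(a, 0))), f(k(a, a), k(a, k(k(pair(a, cons(a, 0)), pair(cons(0, a), pair(a, 0))), pair(pair(k(a, a), 0), pair(k(0, a), a)))))):
1. pair(k(pair(a, cons(a, 0)), pair(cons(cons(a, a), a), pair(a, 0))), f(k(a, a), k(a, k(k(pair(a, cons(a, 0)), pair(cons(0, a), pair(a, 0))), pair(pair(k(a, a), 0), pair(k(0, a), a))))))  →  pair(a, f(k(a, a), k(a, k(k(pair(a, cons(a, 0)), pair(cons(0, a), pair(a, 0))), pair(pair(k(a, a), 0), pair(k(0, a), a))))))   [R4 at 1]
2. pair(a, f(k(a, a), k(a, k(k(pair(a, cons(a, 0)), pair(cons(0, a), pair(a, 0))), pair(pair(k(a, a), 0), pair(k(0, a), a))))))  →  pair(a, 0)   [R3 at 2]

Reduce t₂ = pair(pair(0, cons(pair(0, a), pair(a, a))), pair(0, a)):

no — NF(t₁) = pair(a, 0), NF(t₂) = pair(pair(0, cons(pair(0, a), pair(a, a))), pair(0, a))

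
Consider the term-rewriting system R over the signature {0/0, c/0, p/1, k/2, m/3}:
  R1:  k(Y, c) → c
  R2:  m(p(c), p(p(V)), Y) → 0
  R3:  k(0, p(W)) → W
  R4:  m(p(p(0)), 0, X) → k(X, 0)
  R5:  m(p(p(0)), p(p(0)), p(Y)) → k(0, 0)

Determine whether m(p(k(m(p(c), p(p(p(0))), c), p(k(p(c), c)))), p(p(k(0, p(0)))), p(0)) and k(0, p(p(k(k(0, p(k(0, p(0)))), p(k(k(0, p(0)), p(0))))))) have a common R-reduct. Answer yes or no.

no — NF(t₁) = 0, NF(t₂) = p(0)

Reduce t₁ = m(p(k(m(p(c), p(p(p(0))), c), p(k(p(c), c)))), p(p(k(0, p(0)))), p(0)):
1. m(p(k(m(p(c), p(p(p(0))), c), p(k(p(c), c)))), p(p(k(0, p(0)))), p(0))  →  m(p(k(0, p(k(p(c), c)))), p(p(k(0, p(0)))), p(0))   [R2 at 1.1.1]
2. m(p(k(0, p(k(p(c), c)))), p(p(k(0, p(0)))), p(0))  →  m(p(k(p(c), c)), p(p(k(0, p(0)))), p(0))   [R3 at 1.1]
3. m(p(k(p(c), c)), p(p(k(0, p(0)))), p(0))  →  m(p(c), p(p(k(0, p(0)))), p(0))   [R1 at 1.1]
4. m(p(c), p(p(k(0, p(0)))), p(0))  →  0   [R2 at ε]

Reduce t₂ = k(0, p(p(k(k(0, p(k(0, p(0)))), p(k(k(0, p(0)), p(0))))))):
1. k(0, p(p(k(k(0, p(k(0, p(0)))), p(k(k(0, p(0)), p(0)))))))  →  p(k(k(0, p(k(0, p(0)))), p(k(k(0, p(0)), p(0)))))   [R3 at ε]
2. p(k(k(0, p(k(0, p(0)))), p(k(k(0, p(0)), p(0)))))  →  p(k(k(0, p(0)), p(k(k(0, p(0)), p(0)))))   [R3 at 1.1]
3. p(k(k(0, p(0)), p(k(k(0, p(0)), p(0)))))  →  p(k(0, p(k(k(0, p(0)), p(0)))))   [R3 at 1.1]
4. p(k(0, p(k(k(0, p(0)), p(0)))))  →  p(k(k(0, p(0)), p(0)))   [R3 at 1]
5. p(k(k(0, p(0)), p(0)))  →  p(k(0, p(0)))   [R3 at 1.1]
6. p(k(0, p(0)))  →  p(0)   [R3 at 1]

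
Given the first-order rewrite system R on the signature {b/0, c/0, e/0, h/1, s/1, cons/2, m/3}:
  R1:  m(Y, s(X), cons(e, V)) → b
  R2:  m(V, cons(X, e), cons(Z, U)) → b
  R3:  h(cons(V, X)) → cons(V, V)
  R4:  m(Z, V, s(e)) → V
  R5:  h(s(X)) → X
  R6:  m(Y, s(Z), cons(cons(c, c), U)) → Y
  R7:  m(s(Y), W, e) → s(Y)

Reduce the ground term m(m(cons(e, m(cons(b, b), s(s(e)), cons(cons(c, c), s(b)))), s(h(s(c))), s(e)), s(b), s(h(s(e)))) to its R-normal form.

s(b)

1. m(m(cons(e, m(cons(b, b), s(s(e)), cons(cons(c, c), s(b)))), s(h(s(c))), s(e)), s(b), s(h(s(e))))  →  m(s(h(s(c))), s(b), s(h(s(e))))   [R4 at 1]
2. m(s(h(s(c))), s(b), s(h(s(e))))  →  m(s(c), s(b), s(h(s(e))))   [R5 at 1.1]
3. m(s(c), s(b), s(h(s(e))))  →  m(s(c), s(b), s(e))   [R5 at 3.1]
4. m(s(c), s(b), s(e))  →  s(b)   [R4 at ε]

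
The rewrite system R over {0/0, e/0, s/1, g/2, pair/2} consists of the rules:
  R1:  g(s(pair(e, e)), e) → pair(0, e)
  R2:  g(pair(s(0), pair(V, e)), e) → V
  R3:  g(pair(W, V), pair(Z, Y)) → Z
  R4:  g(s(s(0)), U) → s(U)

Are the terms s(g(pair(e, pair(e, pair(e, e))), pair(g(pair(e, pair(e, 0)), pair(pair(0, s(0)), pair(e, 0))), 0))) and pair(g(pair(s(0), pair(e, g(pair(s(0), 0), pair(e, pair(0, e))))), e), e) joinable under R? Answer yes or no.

Reduce t₁ = s(g(pair(e, pair(e, pair(e, e))), pair(g(pair(e, pair(e, 0)), pair(pair(0, s(0)), pair(e, 0))), 0))):
1. s(g(pair(e, pair(e, pair(e, e))), pair(g(pair(e, pair(e, 0)), pair(pair(0, s(0)), pair(e, 0))), 0)))  →  s(g(pair(e, pair(e, 0)), pair(pair(0, s(0)), pair(e, 0))))   [R3 at 1]
2. s(g(pair(e, pair(e, 0)), pair(pair(0, s(0)), pair(e, 0))))  →  s(pair(0, s(0)))   [R3 at 1]

Reduce t₂ = pair(g(pair(s(0), pair(e, g(pair(s(0), 0), pair(e, pair(0, e))))), e), e):
1. pair(g(pair(s(0), pair(e, g(pair(s(0), 0), pair(e, pair(0, e))))), e), e)  →  pair(g(pair(s(0), pair(e, e)), e), e)   [R3 at 1.1.2.2]
2. pair(g(pair(s(0), pair(e, e)), e), e)  →  pair(e, e)   [R2 at 1]

no — NF(t₁) = s(pair(0, s(0))), NF(t₂) = pair(e, e)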